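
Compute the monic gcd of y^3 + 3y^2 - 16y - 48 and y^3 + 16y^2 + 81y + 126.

Apply the Euclidean algorithm:
  y^3 + 3y^2 - 16y - 48 = (y^3 + 16y^2 + 81y + 126) + (-13y^2 - 97y - 174)
  y^3 + 16y^2 + 81y + 126 = (-(1/13)y - 111/169)(-13y^2 - 97y - 174) + ((660/169)y + 1980/169)
  -13y^2 - 97y - 174 = (-(2197/660)y - 4901/330)((660/169)y + 1980/169) + (0)
Last nonzero remainder: (660/169)y + 1980/169. Dividing through by 660/169 gives the monic gcd y + 3.

y + 3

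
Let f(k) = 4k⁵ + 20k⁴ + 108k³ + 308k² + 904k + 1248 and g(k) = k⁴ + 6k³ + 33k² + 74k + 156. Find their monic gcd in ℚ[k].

k² + 4k + 13

Euclidean algorithm in ℚ[k]:
  4k⁵ + 20k⁴ + 108k³ + 308k² + 904k + 1248 = (4k - 4)(k⁴ + 6k³ + 33k² + 74k + 156) + (144k² + 576k + 1872)
  k⁴ + 6k³ + 33k² + 74k + 156 = ((1/144)k² + (1/72)k + 1/12)(144k² + 576k + 1872) + (0)
Last nonzero remainder: 144k² + 576k + 1872. Dividing through by 144 gives the monic gcd k² + 4k + 13.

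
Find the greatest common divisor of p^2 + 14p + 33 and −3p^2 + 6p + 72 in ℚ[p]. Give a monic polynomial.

Euclidean algorithm in ℚ[p]:
  p^2 + 14p + 33 = (−1/3)(−3p^2 + 6p + 72) + (16p + 57)
  −3p^2 + 6p + 72 = (−(3/16)p + 267/256)(16p + 57) + (3213/256)
  16p + 57 = ((4096/3213)p + 4864/1071)(3213/256) + (0)
The last nonzero remainder is the constant 3213/256, so the polynomials are coprime and gcd = 1.

1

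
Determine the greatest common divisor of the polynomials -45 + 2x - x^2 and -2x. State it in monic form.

1

Repeated division with remainder:
  -x^2 + 2x - 45 = ((1/2)x - 1)(-2x) + (-45)
  -2x = ((2/45)x)(-45) + (0)
The last nonzero remainder is the constant -45, so the polynomials are coprime and gcd = 1.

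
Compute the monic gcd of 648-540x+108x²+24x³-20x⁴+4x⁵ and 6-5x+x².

Apply the Euclidean algorithm:
  4x⁵-20x⁴+24x³+108x²-540x+648 = (4x³+108)(x²-5x+6) + (0)
The last nonzero remainder x²-5x+6 is already monic.

6-5x+x²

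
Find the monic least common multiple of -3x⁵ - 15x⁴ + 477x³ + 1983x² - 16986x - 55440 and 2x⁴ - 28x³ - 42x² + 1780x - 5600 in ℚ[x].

By polynomial division,
  -3x⁵ - 15x⁴ + 477x³ + 1983x² - 16986x - 55440 = (-(3/2)x - 57/2)(2x⁴ - 28x³ - 42x² + 1780x - 5600) + (-384x³ + 3456x² + 25344x - 215040)
  2x⁴ - 28x³ - 42x² + 1780x - 5600 = (-(1/192)x + 5/192)(-384x³ + 3456x² + 25344x - 215040) + (0)
Last nonzero remainder: -384x³ + 3456x² + 25344x - 215040. Dividing through by -384 gives the monic gcd x³ - 9x² - 66x + 560.
Then lcm(f, g) = f·g / gcd(f, g); expanding and making the result monic gives the answer.

x⁶ - 184x⁴ + 134x³ + 8967x² - 9830x - 92400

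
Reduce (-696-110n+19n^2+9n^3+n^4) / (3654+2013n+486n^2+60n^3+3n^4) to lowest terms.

(-4+n)/(21+3n)

By polynomial division,
  n^4+9n^3+19n^2-110n-696 = (1/3)(3n^4+60n^3+486n^2+2013n+3654) + (-11n^3-143n^2-781n-1914)
  3n^4+60n^3+486n^2+2013n+3654 = (-(3/11)n-21/11)(-11n^3-143n^2-781n-1914) + (0)
Last nonzero remainder: -11n^3-143n^2-781n-1914. Dividing through by -11 gives the monic gcd n^3+13n^2+71n+174.
Cancel n^3+13n^2+71n+174 from numerator and denominator to get the reduced form.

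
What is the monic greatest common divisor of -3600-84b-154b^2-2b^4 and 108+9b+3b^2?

Euclidean algorithm in ℚ[b]:
  -2b^4-154b^2-84b-3600 = (-(2/3)b^2+2b-100/3)(3b^2+9b+108) + (0)
Last nonzero remainder: 3b^2+9b+108. Dividing through by 3 gives the monic gcd b^2+3b+36.

36+3b+b^2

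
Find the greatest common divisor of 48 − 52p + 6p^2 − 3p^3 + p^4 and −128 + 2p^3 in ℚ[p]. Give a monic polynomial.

−4 + p

By polynomial division,
  p^4 − 3p^3 + 6p^2 − 52p + 48 = ((1/2)p − 3/2)(2p^3 − 128) + (6p^2 + 12p − 144)
  2p^3 − 128 = ((1/3)p − 2/3)(6p^2 + 12p − 144) + (56p − 224)
  6p^2 + 12p − 144 = ((3/28)p + 9/14)(56p − 224) + (0)
Last nonzero remainder: 56p − 224. Dividing through by 56 gives the monic gcd p − 4.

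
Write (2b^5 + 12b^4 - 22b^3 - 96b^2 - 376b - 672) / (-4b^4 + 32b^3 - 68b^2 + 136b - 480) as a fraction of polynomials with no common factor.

(-b^2 - 9b - 14)/(2b - 10)

Apply the Euclidean algorithm:
  2b^5 + 12b^4 - 22b^3 - 96b^2 - 376b - 672 = (-(1/2)b - 7)(-4b^4 + 32b^3 - 68b^2 + 136b - 480) + (168b^3 - 504b^2 + 336b - 4032)
  -4b^4 + 32b^3 - 68b^2 + 136b - 480 = (-(1/42)b + 5/42)(168b^3 - 504b^2 + 336b - 4032) + (0)
Last nonzero remainder: 168b^3 - 504b^2 + 336b - 4032. Dividing through by 168 gives the monic gcd b^3 - 3b^2 + 2b - 24.
Cancel b^3 - 3b^2 + 2b - 24 from numerator and denominator to get the reduced form.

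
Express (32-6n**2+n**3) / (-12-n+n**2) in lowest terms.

Euclidean algorithm in ℚ[n]:
  n**3-6n**2+32 = (n-5)(n**2-n-12) + (7n-28)
  n**2-n-12 = ((1/7)n+3/7)(7n-28) + (0)
Last nonzero remainder: 7n-28. Dividing through by 7 gives the monic gcd n-4.
Cancel n-4 from numerator and denominator to get the reduced form.

(-8-2n+n**2)/(3+n)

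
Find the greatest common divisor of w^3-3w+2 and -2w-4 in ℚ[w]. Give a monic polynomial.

w+2

Repeated division with remainder:
  w^3-3w+2 = (-(1/2)w^2+w-1/2)(-2w-4) + (0)
Last nonzero remainder: -2w-4. Dividing through by -2 gives the monic gcd w+2.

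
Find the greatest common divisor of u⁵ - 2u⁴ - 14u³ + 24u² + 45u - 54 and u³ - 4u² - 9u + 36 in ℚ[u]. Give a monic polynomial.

Repeated division with remainder:
  u⁵ - 2u⁴ - 14u³ + 24u² + 45u - 54 = (u² + 2u + 3)(u³ - 4u² - 9u + 36) + (18u² - 162)
  u³ - 4u² - 9u + 36 = ((1/18)u - 2/9)(18u² - 162) + (0)
Last nonzero remainder: 18u² - 162. Dividing through by 18 gives the monic gcd u² - 9.

u² - 9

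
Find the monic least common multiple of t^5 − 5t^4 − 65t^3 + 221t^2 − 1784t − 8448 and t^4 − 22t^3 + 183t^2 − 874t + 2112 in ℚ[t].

t^6 − 11t^5 − 35t^4 + 611t^3 − 3110t^2 + 2256t + 50688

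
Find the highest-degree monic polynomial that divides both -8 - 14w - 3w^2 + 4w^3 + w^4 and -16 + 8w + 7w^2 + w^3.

4 + w

Euclidean algorithm in ℚ[w]:
  w^4 + 4w^3 - 3w^2 - 14w - 8 = (w - 3)(w^3 + 7w^2 + 8w - 16) + (10w^2 + 26w - 56)
  w^3 + 7w^2 + 8w - 16 = ((1/10)w + 11/25)(10w^2 + 26w - 56) + ((54/25)w + 216/25)
  10w^2 + 26w - 56 = ((125/27)w - 175/27)((54/25)w + 216/25) + (0)
Last nonzero remainder: (54/25)w + 216/25. Dividing through by 54/25 gives the monic gcd w + 4.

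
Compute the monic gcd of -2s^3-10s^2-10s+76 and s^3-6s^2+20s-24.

Repeated division with remainder:
  -2s^3-10s^2-10s+76 = (-2)(s^3-6s^2+20s-24) + (-22s^2+30s+28)
  s^3-6s^2+20s-24 = (-(1/22)s+51/242)(-22s^2+30s+28) + ((1809/121)s-3618/121)
  -22s^2+30s+28 = (-(2662/1809)s-1694/1809)((1809/121)s-3618/121) + (0)
Last nonzero remainder: (1809/121)s-3618/121. Dividing through by 1809/121 gives the monic gcd s-2.

s-2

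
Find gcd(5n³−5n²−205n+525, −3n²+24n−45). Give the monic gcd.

Repeated division with remainder:
  5n³−5n²−205n+525 = (−(5/3)n−35/3)(−3n²+24n−45) + (0)
Last nonzero remainder: −3n²+24n−45. Dividing through by −3 gives the monic gcd n²−8n+15.

n²−8n+15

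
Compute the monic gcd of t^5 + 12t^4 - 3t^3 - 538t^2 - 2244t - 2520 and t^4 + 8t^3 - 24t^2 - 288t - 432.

t^3 + 14t^2 + 60t + 72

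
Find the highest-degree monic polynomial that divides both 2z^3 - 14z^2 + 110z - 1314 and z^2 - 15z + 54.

Repeated division with remainder:
  2z^3 - 14z^2 + 110z - 1314 = (2z + 16)(z^2 - 15z + 54) + (242z - 2178)
  z^2 - 15z + 54 = ((1/242)z - 3/121)(242z - 2178) + (0)
Last nonzero remainder: 242z - 2178. Dividing through by 242 gives the monic gcd z - 9.

z - 9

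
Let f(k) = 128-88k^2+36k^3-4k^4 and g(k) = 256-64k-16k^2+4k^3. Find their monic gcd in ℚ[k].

Apply the Euclidean algorithm:
  -4k^4+36k^3-88k^2+128 = (-k+5)(4k^3-16k^2-64k+256) + (-72k^2+576k-1152)
  4k^3-16k^2-64k+256 = (-(1/18)k-2/9)(-72k^2+576k-1152) + (0)
Last nonzero remainder: -72k^2+576k-1152. Dividing through by -72 gives the monic gcd k^2-8k+16.

16-8k+k^2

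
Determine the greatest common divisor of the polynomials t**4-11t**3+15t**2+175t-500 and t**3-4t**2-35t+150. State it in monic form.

By polynomial division,
  t**4-11t**3+15t**2+175t-500 = (t-7)(t**3-4t**2-35t+150) + (22t**2-220t+550)
  t**3-4t**2-35t+150 = ((1/22)t+3/11)(22t**2-220t+550) + (0)
Last nonzero remainder: 22t**2-220t+550. Dividing through by 22 gives the monic gcd t**2-10t+25.

t**2-10t+25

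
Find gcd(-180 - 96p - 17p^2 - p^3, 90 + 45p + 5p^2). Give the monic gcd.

Euclidean algorithm in ℚ[p]:
  -p^3 - 17p^2 - 96p - 180 = (-(1/5)p - 8/5)(5p^2 + 45p + 90) + (-6p - 36)
  5p^2 + 45p + 90 = (-(5/6)p - 5/2)(-6p - 36) + (0)
Last nonzero remainder: -6p - 36. Dividing through by -6 gives the monic gcd p + 6.

6 + p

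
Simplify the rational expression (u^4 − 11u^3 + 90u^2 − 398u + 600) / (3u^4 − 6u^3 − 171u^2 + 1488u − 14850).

(u^2 − 7u + 12)/(3u^2 + 6u − 297)

Apply the Euclidean algorithm:
  u^4 − 11u^3 + 90u^2 − 398u + 600 = (1/3)(3u^4 − 6u^3 − 171u^2 + 1488u − 14850) + (−9u^3 + 147u^2 − 894u + 5550)
  3u^4 − 6u^3 − 171u^2 + 1488u − 14850 = (−(1/3)u − 43/9)(−9u^3 + 147u^2 − 894u + 5550) + ((700/3)u^2 − (2800/3)u + 35000/3)
  −9u^3 + 147u^2 − 894u + 5550 = (−(27/700)u + 333/700)((700/3)u^2 − (2800/3)u + 35000/3) + (0)
Last nonzero remainder: (700/3)u^2 − (2800/3)u + 35000/3. Dividing through by 700/3 gives the monic gcd u^2 − 4u + 50.
Cancel u^2 − 4u + 50 from numerator and denominator to get the reduced form.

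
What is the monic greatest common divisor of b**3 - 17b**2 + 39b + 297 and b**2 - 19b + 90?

b - 9

By polynomial division,
  b**3 - 17b**2 + 39b + 297 = (b + 2)(b**2 - 19b + 90) + (-13b + 117)
  b**2 - 19b + 90 = (-(1/13)b + 10/13)(-13b + 117) + (0)
Last nonzero remainder: -13b + 117. Dividing through by -13 gives the monic gcd b - 9.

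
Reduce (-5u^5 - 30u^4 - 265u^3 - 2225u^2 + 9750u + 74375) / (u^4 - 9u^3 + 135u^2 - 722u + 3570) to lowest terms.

Euclidean algorithm in ℚ[u]:
  -5u^5 - 30u^4 - 265u^3 - 2225u^2 + 9750u + 74375 = (-5u - 75)(u^4 - 9u^3 + 135u^2 - 722u + 3570) + (-265u^3 + 4290u^2 - 26550u + 342125)
  u^4 - 9u^3 + 135u^2 - 722u + 3570 = (-(1/265)u - 381/14045)(-265u^3 + 4290u^2 - 26550u + 342125) + ((424683/2809)u^2 - (424683/2809)u + 36098055/2809)
  -265u^3 + 4290u^2 - 26550u + 342125 = (-(744385/424683)u + 1615175/60669)((424683/2809)u^2 - (424683/2809)u + 36098055/2809) + (0)
Last nonzero remainder: (424683/2809)u^2 - (424683/2809)u + 36098055/2809. Dividing through by 424683/2809 gives the monic gcd u^2 - u + 85.
Cancel u^2 - u + 85 from numerator and denominator to get the reduced form.

(-5u^3 - 35u^2 + 125u + 875)/(u^2 - 8u + 42)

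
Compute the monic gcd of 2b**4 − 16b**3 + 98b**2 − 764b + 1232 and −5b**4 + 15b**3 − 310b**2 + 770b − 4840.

Euclidean algorithm in ℚ[b]:
  2b**4 − 16b**3 + 98b**2 − 764b + 1232 = (−2/5)(−5b**4 + 15b**3 − 310b**2 + 770b − 4840) + (−10b**3 − 26b**2 − 456b − 704)
  −5b**4 + 15b**3 − 310b**2 + 770b − 4840 = ((1/2)b − 14/5)(−10b**3 − 26b**2 − 456b − 704) + (−(774/5)b**2 − (774/5)b − 34056/5)
  −10b**3 − 26b**2 − 456b − 704 = ((25/387)b + 40/387)(−(774/5)b**2 − (774/5)b − 34056/5) + (0)
Last nonzero remainder: −(774/5)b**2 − (774/5)b − 34056/5. Dividing through by −774/5 gives the monic gcd b**2 + b + 44.

b**2 + b + 44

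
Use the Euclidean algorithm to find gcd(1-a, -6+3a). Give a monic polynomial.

1

Euclidean algorithm in ℚ[a]:
  -a+1 = (-1/3)(3a-6) + (-1)
  3a-6 = (-3a+6)(-1) + (0)
The last nonzero remainder is the constant -1, so the polynomials are coprime and gcd = 1.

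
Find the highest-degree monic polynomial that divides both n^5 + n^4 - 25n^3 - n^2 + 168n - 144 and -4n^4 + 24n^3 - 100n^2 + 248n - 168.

n^2 - 4n + 3

Apply the Euclidean algorithm:
  n^5 + n^4 - 25n^3 - n^2 + 168n - 144 = (-(1/4)n - 7/4)(-4n^4 + 24n^3 - 100n^2 + 248n - 168) + (-8n^3 - 114n^2 + 560n - 438)
  -4n^4 + 24n^3 - 100n^2 + 248n - 168 = ((1/2)n - 81/8)(-8n^3 - 114n^2 + 560n - 438) + (-(6137/4)n^2 + 6137n - 18411/4)
  -8n^3 - 114n^2 + 560n - 438 = ((32/6137)n + 584/6137)(-(6137/4)n^2 + 6137n - 18411/4) + (0)
Last nonzero remainder: -(6137/4)n^2 + 6137n - 18411/4. Dividing through by -6137/4 gives the monic gcd n^2 - 4n + 3.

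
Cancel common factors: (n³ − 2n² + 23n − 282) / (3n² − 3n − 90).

By polynomial division,
  n³ − 2n² + 23n − 282 = ((1/3)n − 1/3)(3n² − 3n − 90) + (52n − 312)
  3n² − 3n − 90 = ((3/52)n + 15/52)(52n − 312) + (0)
Last nonzero remainder: 52n − 312. Dividing through by 52 gives the monic gcd n − 6.
Cancel n − 6 from numerator and denominator to get the reduced form.

(n² + 4n + 47)/(3n + 15)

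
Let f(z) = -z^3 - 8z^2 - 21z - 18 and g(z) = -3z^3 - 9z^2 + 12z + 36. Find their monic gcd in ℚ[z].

z^2 + 5z + 6

Repeated division with remainder:
  -z^3 - 8z^2 - 21z - 18 = (1/3)(-3z^3 - 9z^2 + 12z + 36) + (-5z^2 - 25z - 30)
  -3z^3 - 9z^2 + 12z + 36 = ((3/5)z - 6/5)(-5z^2 - 25z - 30) + (0)
Last nonzero remainder: -5z^2 - 25z - 30. Dividing through by -5 gives the monic gcd z^2 + 5z + 6.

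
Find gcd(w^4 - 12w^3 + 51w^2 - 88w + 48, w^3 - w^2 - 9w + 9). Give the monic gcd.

w^2 - 4w + 3

Apply the Euclidean algorithm:
  w^4 - 12w^3 + 51w^2 - 88w + 48 = (w - 11)(w^3 - w^2 - 9w + 9) + (49w^2 - 196w + 147)
  w^3 - w^2 - 9w + 9 = ((1/49)w + 3/49)(49w^2 - 196w + 147) + (0)
Last nonzero remainder: 49w^2 - 196w + 147. Dividing through by 49 gives the monic gcd w^2 - 4w + 3.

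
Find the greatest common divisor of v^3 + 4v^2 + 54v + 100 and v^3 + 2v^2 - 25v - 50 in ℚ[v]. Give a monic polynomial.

Repeated division with remainder:
  v^3 + 4v^2 + 54v + 100 = (v^3 + 2v^2 - 25v - 50) + (2v^2 + 79v + 150)
  v^3 + 2v^2 - 25v - 50 = ((1/2)v - 75/4)(2v^2 + 79v + 150) + ((5525/4)v + 5525/2)
  2v^2 + 79v + 150 = ((8/5525)v + 12/221)((5525/4)v + 5525/2) + (0)
Last nonzero remainder: (5525/4)v + 5525/2. Dividing through by 5525/4 gives the monic gcd v + 2.

v + 2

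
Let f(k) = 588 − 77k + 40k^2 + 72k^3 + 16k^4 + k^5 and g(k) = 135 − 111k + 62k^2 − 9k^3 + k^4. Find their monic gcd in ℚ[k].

3 − 2k + k^2

Euclidean algorithm in ℚ[k]:
  k^5 + 16k^4 + 72k^3 + 40k^2 − 77k + 588 = (k + 25)(k^4 − 9k^3 + 62k^2 − 111k + 135) + (235k^3 − 1399k^2 + 2563k − 2787)
  k^4 − 9k^3 + 62k^2 − 111k + 135 = ((1/235)k − 716/55225)(235k^3 − 1399k^2 + 2563k − 2787) + ((1819961/55225)k^2 − (3639922/55225)k + 5459883/55225)
  235k^3 − 1399k^2 + 2563k − 2787 = ((12977875/1819961)k − 51304025/1819961)((1819961/55225)k^2 − (3639922/55225)k + 5459883/55225) + (0)
Last nonzero remainder: (1819961/55225)k^2 − (3639922/55225)k + 5459883/55225. Dividing through by 1819961/55225 gives the monic gcd k^2 − 2k + 3.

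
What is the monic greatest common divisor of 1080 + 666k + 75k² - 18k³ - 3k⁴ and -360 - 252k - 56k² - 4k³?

15 + 8k + k²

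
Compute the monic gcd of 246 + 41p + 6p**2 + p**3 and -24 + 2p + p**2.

6 + p

Apply the Euclidean algorithm:
  p**3 + 6p**2 + 41p + 246 = (p + 4)(p**2 + 2p - 24) + (57p + 342)
  p**2 + 2p - 24 = ((1/57)p - 4/57)(57p + 342) + (0)
Last nonzero remainder: 57p + 342. Dividing through by 57 gives the monic gcd p + 6.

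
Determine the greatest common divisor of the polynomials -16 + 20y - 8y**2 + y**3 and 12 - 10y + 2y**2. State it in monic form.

-2 + y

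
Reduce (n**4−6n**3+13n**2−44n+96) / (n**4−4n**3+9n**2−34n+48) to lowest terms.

(n−4)/(n−2)

Repeated division with remainder:
  n**4−6n**3+13n**2−44n+96 = (n**4−4n**3+9n**2−34n+48) + (−2n**3+4n**2−10n+48)
  n**4−4n**3+9n**2−34n+48 = (−(1/2)n+1)(−2n**3+4n**2−10n+48) + (0)
Last nonzero remainder: −2n**3+4n**2−10n+48. Dividing through by −2 gives the monic gcd n**3−2n**2+5n−24.
Cancel n**3−2n**2+5n−24 from numerator and denominator to get the reduced form.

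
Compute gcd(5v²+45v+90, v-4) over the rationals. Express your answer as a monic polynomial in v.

1

Apply the Euclidean algorithm:
  5v²+45v+90 = (5v+65)(v-4) + (350)
  v-4 = ((1/350)v-2/175)(350) + (0)
The last nonzero remainder is the constant 350, so the polynomials are coprime and gcd = 1.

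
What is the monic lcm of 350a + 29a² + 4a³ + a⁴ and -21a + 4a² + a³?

-1050a + 263a² + 17a³ + a⁴ + a⁵

Repeated division with remainder:
  a⁴ + 4a³ + 29a² + 350a = (a)(a³ + 4a² - 21a) + (50a² + 350a)
  a³ + 4a² - 21a = ((1/50)a - 3/50)(50a² + 350a) + (0)
Last nonzero remainder: 50a² + 350a. Dividing through by 50 gives the monic gcd a² + 7a.
Then lcm(f, g) = f·g / gcd(f, g); expanding and making the result monic gives the answer.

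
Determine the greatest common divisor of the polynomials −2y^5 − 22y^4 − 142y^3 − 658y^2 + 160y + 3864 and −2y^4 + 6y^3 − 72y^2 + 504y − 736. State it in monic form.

y^3 + y^2 + 40y − 92

Euclidean algorithm in ℚ[y]:
  −2y^5 − 22y^4 − 142y^3 − 658y^2 + 160y + 3864 = (y + 14)(−2y^4 + 6y^3 − 72y^2 + 504y − 736) + (−154y^3 − 154y^2 − 6160y + 14168)
  −2y^4 + 6y^3 − 72y^2 + 504y − 736 = ((1/77)y − 4/77)(−154y^3 − 154y^2 − 6160y + 14168) + (0)
Last nonzero remainder: −154y^3 − 154y^2 − 6160y + 14168. Dividing through by −154 gives the monic gcd y^3 + y^2 + 40y − 92.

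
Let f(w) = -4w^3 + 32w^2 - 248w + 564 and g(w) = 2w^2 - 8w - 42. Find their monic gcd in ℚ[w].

1

Repeated division with remainder:
  -4w^3 + 32w^2 - 248w + 564 = (-2w + 8)(2w^2 - 8w - 42) + (-268w + 900)
  2w^2 - 8w - 42 = (-(1/134)w + 43/8978)(-268w + 900) + (-207888/4489)
  -268w + 900 = ((300763/51972)w - 336675/17324)(-207888/4489) + (0)
The last nonzero remainder is the constant -207888/4489, so the polynomials are coprime and gcd = 1.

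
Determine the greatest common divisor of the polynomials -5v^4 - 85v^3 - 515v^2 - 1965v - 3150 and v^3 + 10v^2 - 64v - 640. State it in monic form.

v + 10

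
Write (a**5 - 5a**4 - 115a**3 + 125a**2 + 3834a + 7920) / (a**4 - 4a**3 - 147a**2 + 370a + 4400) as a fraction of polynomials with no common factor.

Repeated division with remainder:
  a**5 - 5a**4 - 115a**3 + 125a**2 + 3834a + 7920 = (a - 1)(a**4 - 4a**3 - 147a**2 + 370a + 4400) + (28a**3 - 392a**2 - 196a + 12320)
  a**4 - 4a**3 - 147a**2 + 370a + 4400 = ((1/28)a + 5/14)(28a**3 - 392a**2 - 196a + 12320) + (0)
Last nonzero remainder: 28a**3 - 392a**2 - 196a + 12320. Dividing through by 28 gives the monic gcd a**3 - 14a**2 - 7a + 440.
Cancel a**3 - 14a**2 - 7a + 440 from numerator and denominator to get the reduced form.

(a**2 + 9a + 18)/(a + 10)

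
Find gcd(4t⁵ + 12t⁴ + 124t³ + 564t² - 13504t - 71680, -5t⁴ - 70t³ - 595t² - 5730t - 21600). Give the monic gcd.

t² - t + 80

Apply the Euclidean algorithm:
  4t⁵ + 12t⁴ + 124t³ + 564t² - 13504t - 71680 = (-(4/5)t + 44/5)(-5t⁴ - 70t³ - 595t² - 5730t - 21600) + (264t³ + 1216t² + 19640t + 118400)
  -5t⁴ - 70t³ - 595t² - 5730t - 21600 = (-(5/264)t - 775/4356)(264t³ + 1216t² + 19640t + 118400) + (-(7280/1089)t² + (7280/1089)t - 582400/1089)
  264t³ + 1216t² + 19640t + 118400 = (-(35937/910)t - 40293/182)(-(7280/1089)t² + (7280/1089)t - 582400/1089) + (0)
Last nonzero remainder: -(7280/1089)t² + (7280/1089)t - 582400/1089. Dividing through by -7280/1089 gives the monic gcd t² - t + 80.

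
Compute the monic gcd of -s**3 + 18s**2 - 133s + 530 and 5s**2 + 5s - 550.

s - 10

By polynomial division,
  -s**3 + 18s**2 - 133s + 530 = (-(1/5)s + 19/5)(5s**2 + 5s - 550) + (-262s + 2620)
  5s**2 + 5s - 550 = (-(5/262)s - 55/262)(-262s + 2620) + (0)
Last nonzero remainder: -262s + 2620. Dividing through by -262 gives the monic gcd s - 10.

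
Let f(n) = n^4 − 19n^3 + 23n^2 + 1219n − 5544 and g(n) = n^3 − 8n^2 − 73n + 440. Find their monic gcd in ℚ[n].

By polynomial division,
  n^4 − 19n^3 + 23n^2 + 1219n − 5544 = (n − 11)(n^3 − 8n^2 − 73n + 440) + (8n^2 − 24n − 704)
  n^3 − 8n^2 − 73n + 440 = ((1/8)n − 5/8)(8n^2 − 24n − 704) + (0)
Last nonzero remainder: 8n^2 − 24n − 704. Dividing through by 8 gives the monic gcd n^2 − 3n − 88.

n^2 − 3n − 88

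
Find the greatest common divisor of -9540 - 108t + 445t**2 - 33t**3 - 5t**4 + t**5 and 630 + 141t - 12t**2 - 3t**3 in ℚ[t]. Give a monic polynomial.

30 + 11t + t**2

Apply the Euclidean algorithm:
  t**5 - 5t**4 - 33t**3 + 445t**2 - 108t - 9540 = (-(1/3)t**2 + 3t - 50/3)(-3t**3 - 12t**2 + 141t + 630) + (32t**2 + 352t + 960)
  -3t**3 - 12t**2 + 141t + 630 = (-(3/32)t + 21/32)(32t**2 + 352t + 960) + (0)
Last nonzero remainder: 32t**2 + 352t + 960. Dividing through by 32 gives the monic gcd t**2 + 11t + 30.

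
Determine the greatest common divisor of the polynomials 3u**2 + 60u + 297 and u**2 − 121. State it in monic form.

Apply the Euclidean algorithm:
  3u**2 + 60u + 297 = (3)(u**2 − 121) + (60u + 660)
  u**2 − 121 = ((1/60)u − 11/60)(60u + 660) + (0)
Last nonzero remainder: 60u + 660. Dividing through by 60 gives the monic gcd u + 11.

u + 11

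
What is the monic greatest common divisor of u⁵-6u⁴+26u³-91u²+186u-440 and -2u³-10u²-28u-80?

By polynomial division,
  u⁵-6u⁴+26u³-91u²+186u-440 = (-(1/2)u²+(11/2)u-67/2)(-2u³-10u²-28u-80) + (-312u²-312u-3120)
  -2u³-10u²-28u-80 = ((1/156)u+1/39)(-312u²-312u-3120) + (0)
Last nonzero remainder: -312u²-312u-3120. Dividing through by -312 gives the monic gcd u²+u+10.

u²+u+10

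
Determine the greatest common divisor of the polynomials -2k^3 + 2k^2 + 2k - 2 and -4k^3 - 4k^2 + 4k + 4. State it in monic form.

k^2 - 1

By polynomial division,
  -2k^3 + 2k^2 + 2k - 2 = (1/2)(-4k^3 - 4k^2 + 4k + 4) + (4k^2 - 4)
  -4k^3 - 4k^2 + 4k + 4 = (-k - 1)(4k^2 - 4) + (0)
Last nonzero remainder: 4k^2 - 4. Dividing through by 4 gives the monic gcd k^2 - 1.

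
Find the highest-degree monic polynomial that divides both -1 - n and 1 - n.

By polynomial division,
  -n - 1 = (-n + 1) + (-2)
  -n + 1 = ((1/2)n - 1/2)(-2) + (0)
The last nonzero remainder is the constant -2, so the polynomials are coprime and gcd = 1.

1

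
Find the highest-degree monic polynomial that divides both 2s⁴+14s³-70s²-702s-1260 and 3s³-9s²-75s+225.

Repeated division with remainder:
  2s⁴+14s³-70s²-702s-1260 = ((2/3)s+20/3)(3s³-9s²-75s+225) + (40s²-352s-2760)
  3s³-9s²-75s+225 = ((3/40)s+87/200)(40s²-352s-2760) + ((7128/25)s+7128/5)
  40s²-352s-2760 = ((125/891)s-575/297)((7128/25)s+7128/5) + (0)
Last nonzero remainder: (7128/25)s+7128/5. Dividing through by 7128/25 gives the monic gcd s+5.

s+5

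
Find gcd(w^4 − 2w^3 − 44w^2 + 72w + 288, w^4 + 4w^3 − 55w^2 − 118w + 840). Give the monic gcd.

w^2 + 2w − 24

By polynomial division,
  w^4 − 2w^3 − 44w^2 + 72w + 288 = (w^4 + 4w^3 − 55w^2 − 118w + 840) + (−6w^3 + 11w^2 + 190w − 552)
  w^4 + 4w^3 − 55w^2 − 118w + 840 = (−(1/6)w − 35/36)(−6w^3 + 11w^2 + 190w − 552) + (−(455/36)w^2 − (455/18)w + 910/3)
  −6w^3 + 11w^2 + 190w − 552 = ((216/455)w − 828/455)(−(455/36)w^2 − (455/18)w + 910/3) + (0)
Last nonzero remainder: −(455/36)w^2 − (455/18)w + 910/3. Dividing through by −455/36 gives the monic gcd w^2 + 2w − 24.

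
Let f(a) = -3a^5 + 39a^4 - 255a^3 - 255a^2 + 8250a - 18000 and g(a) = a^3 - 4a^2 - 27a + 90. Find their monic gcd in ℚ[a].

a^2 + 2a - 15

Euclidean algorithm in ℚ[a]:
  -3a^5 + 39a^4 - 255a^3 - 255a^2 + 8250a - 18000 = (-3a^2 + 27a - 228)(a^3 - 4a^2 - 27a + 90) + (-168a^2 - 336a + 2520)
  a^3 - 4a^2 - 27a + 90 = (-(1/168)a + 1/28)(-168a^2 - 336a + 2520) + (0)
Last nonzero remainder: -168a^2 - 336a + 2520. Dividing through by -168 gives the monic gcd a^2 + 2a - 15.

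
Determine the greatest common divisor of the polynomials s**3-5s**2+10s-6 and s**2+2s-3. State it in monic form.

s-1

Apply the Euclidean algorithm:
  s**3-5s**2+10s-6 = (s-7)(s**2+2s-3) + (27s-27)
  s**2+2s-3 = ((1/27)s+1/9)(27s-27) + (0)
Last nonzero remainder: 27s-27. Dividing through by 27 gives the monic gcd s-1.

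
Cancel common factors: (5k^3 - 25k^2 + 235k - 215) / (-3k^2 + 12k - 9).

(-5k^2 + 20k - 215)/(3k - 9)

Apply the Euclidean algorithm:
  5k^3 - 25k^2 + 235k - 215 = (-(5/3)k + 5/3)(-3k^2 + 12k - 9) + (200k - 200)
  -3k^2 + 12k - 9 = (-(3/200)k + 9/200)(200k - 200) + (0)
Last nonzero remainder: 200k - 200. Dividing through by 200 gives the monic gcd k - 1.
Cancel k - 1 from numerator and denominator to get the reduced form.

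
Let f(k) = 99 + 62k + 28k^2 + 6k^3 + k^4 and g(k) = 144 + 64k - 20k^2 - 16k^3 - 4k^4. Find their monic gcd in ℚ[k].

9 + 4k + k^2

Euclidean algorithm in ℚ[k]:
  k^4 + 6k^3 + 28k^2 + 62k + 99 = (-1/4)(-4k^4 - 16k^3 - 20k^2 + 64k + 144) + (2k^3 + 23k^2 + 78k + 135)
  -4k^4 - 16k^3 - 20k^2 + 64k + 144 = (-2k + 15)(2k^3 + 23k^2 + 78k + 135) + (-209k^2 - 836k - 1881)
  2k^3 + 23k^2 + 78k + 135 = (-(2/209)k - 15/209)(-209k^2 - 836k - 1881) + (0)
Last nonzero remainder: -209k^2 - 836k - 1881. Dividing through by -209 gives the monic gcd k^2 + 4k + 9.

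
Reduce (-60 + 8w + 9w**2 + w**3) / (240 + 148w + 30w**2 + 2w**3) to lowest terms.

By polynomial division,
  w**3 + 9w**2 + 8w - 60 = (1/2)(2w**3 + 30w**2 + 148w + 240) + (-6w**2 - 66w - 180)
  2w**3 + 30w**2 + 148w + 240 = (-(1/3)w - 4/3)(-6w**2 - 66w - 180) + (0)
Last nonzero remainder: -6w**2 - 66w - 180. Dividing through by -6 gives the monic gcd w**2 + 11w + 30.
Cancel w**2 + 11w + 30 from numerator and denominator to get the reduced form.

(-2 + w)/(8 + 2w)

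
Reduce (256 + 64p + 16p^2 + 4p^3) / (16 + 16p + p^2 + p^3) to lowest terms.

(16 + 4p)/(1 + p)

Apply the Euclidean algorithm:
  4p^3 + 16p^2 + 64p + 256 = (4)(p^3 + p^2 + 16p + 16) + (12p^2 + 192)
  p^3 + p^2 + 16p + 16 = ((1/12)p + 1/12)(12p^2 + 192) + (0)
Last nonzero remainder: 12p^2 + 192. Dividing through by 12 gives the monic gcd p^2 + 16.
Cancel p^2 + 16 from numerator and denominator to get the reduced form.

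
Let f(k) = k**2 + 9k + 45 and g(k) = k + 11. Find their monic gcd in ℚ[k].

Repeated division with remainder:
  k**2 + 9k + 45 = (k − 2)(k + 11) + (67)
  k + 11 = ((1/67)k + 11/67)(67) + (0)
The last nonzero remainder is the constant 67, so the polynomials are coprime and gcd = 1.

1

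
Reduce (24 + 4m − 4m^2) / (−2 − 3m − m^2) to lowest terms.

By polynomial division,
  −4m^2 + 4m + 24 = (4)(−m^2 − 3m − 2) + (16m + 32)
  −m^2 − 3m − 2 = (−(1/16)m − 1/16)(16m + 32) + (0)
Last nonzero remainder: 16m + 32. Dividing through by 16 gives the monic gcd m + 2.
Cancel m + 2 from numerator and denominator to get the reduced form.

(−12 + 4m)/(1 + m)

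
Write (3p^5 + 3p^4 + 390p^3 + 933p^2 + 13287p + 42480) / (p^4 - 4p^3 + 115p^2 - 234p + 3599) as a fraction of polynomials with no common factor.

(3p^3 + 213p + 720)/(p^2 - 5p + 61)

Euclidean algorithm in ℚ[p]:
  3p^5 + 3p^4 + 390p^3 + 933p^2 + 13287p + 42480 = (3p + 15)(p^4 - 4p^3 + 115p^2 - 234p + 3599) + (105p^3 - 90p^2 + 6000p - 11505)
  p^4 - 4p^3 + 115p^2 - 234p + 3599 = ((1/105)p - 22/735)(105p^3 - 90p^2 + 6000p - 11505) + ((2703/49)p^2 + (2703/49)p + 159477/49)
  105p^3 - 90p^2 + 6000p - 11505 = ((1715/901)p - 3185/901)((2703/49)p^2 + (2703/49)p + 159477/49) + (0)
Last nonzero remainder: (2703/49)p^2 + (2703/49)p + 159477/49. Dividing through by 2703/49 gives the monic gcd p^2 + p + 59.
Cancel p^2 + p + 59 from numerator and denominator to get the reduced form.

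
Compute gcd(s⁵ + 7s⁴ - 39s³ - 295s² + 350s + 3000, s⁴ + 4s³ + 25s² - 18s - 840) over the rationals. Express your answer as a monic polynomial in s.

By polynomial division,
  s⁵ + 7s⁴ - 39s³ - 295s² + 350s + 3000 = (s + 3)(s⁴ + 4s³ + 25s² - 18s - 840) + (-76s³ - 352s² + 1244s + 5520)
  s⁴ + 4s³ + 25s² - 18s - 840 = (-(1/76)s + 3/361)(-76s³ - 352s² + 1244s + 5520) + ((15990/361)s² + (15990/361)s - 319800/361)
  -76s³ - 352s² + 1244s + 5520 = (-(13718/7995)s - 16606/2665)((15990/361)s² + (15990/361)s - 319800/361) + (0)
Last nonzero remainder: (15990/361)s² + (15990/361)s - 319800/361. Dividing through by 15990/361 gives the monic gcd s² + s - 20.

s² + s - 20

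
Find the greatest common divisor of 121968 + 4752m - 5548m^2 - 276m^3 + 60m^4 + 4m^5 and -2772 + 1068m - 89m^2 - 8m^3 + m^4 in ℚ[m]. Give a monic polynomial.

462 - 101m - 2m^2 + m^3

Euclidean algorithm in ℚ[m]:
  4m^5 + 60m^4 - 276m^3 - 5548m^2 + 4752m + 121968 = (4m + 92)(m^4 - 8m^3 - 89m^2 + 1068m - 2772) + (816m^3 - 1632m^2 - 82416m + 376992)
  m^4 - 8m^3 - 89m^2 + 1068m - 2772 = ((1/816)m - 1/136)(816m^3 - 1632m^2 - 82416m + 376992) + (0)
Last nonzero remainder: 816m^3 - 1632m^2 - 82416m + 376992. Dividing through by 816 gives the monic gcd m^3 - 2m^2 - 101m + 462.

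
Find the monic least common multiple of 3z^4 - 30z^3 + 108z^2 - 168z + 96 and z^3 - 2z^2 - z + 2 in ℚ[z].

By polynomial division,
  3z^4 - 30z^3 + 108z^2 - 168z + 96 = (3z - 24)(z^3 - 2z^2 - z + 2) + (63z^2 - 198z + 144)
  z^3 - 2z^2 - z + 2 = ((1/63)z + 8/441)(63z^2 - 198z + 144) + ((15/49)z - 30/49)
  63z^2 - 198z + 144 = ((1029/5)z - 1176/5)((15/49)z - 30/49) + (0)
Last nonzero remainder: (15/49)z - 30/49. Dividing through by 15/49 gives the monic gcd z - 2.
Then lcm(f, g) = f·g / gcd(f, g); expanding and making the result monic gives the answer.

z^6 - 10z^5 + 35z^4 - 46z^3 - 4z^2 + 56z - 32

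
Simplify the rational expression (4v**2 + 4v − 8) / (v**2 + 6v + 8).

(4v − 4)/(v + 4)

Apply the Euclidean algorithm:
  4v**2 + 4v − 8 = (4)(v**2 + 6v + 8) + (−20v − 40)
  v**2 + 6v + 8 = (−(1/20)v − 1/5)(−20v − 40) + (0)
Last nonzero remainder: −20v − 40. Dividing through by −20 gives the monic gcd v + 2.
Cancel v + 2 from numerator and denominator to get the reduced form.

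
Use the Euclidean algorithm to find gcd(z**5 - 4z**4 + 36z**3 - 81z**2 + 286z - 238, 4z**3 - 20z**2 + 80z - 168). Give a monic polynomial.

By polynomial division,
  z**5 - 4z**4 + 36z**3 - 81z**2 + 286z - 238 = ((1/4)z**2 + (1/4)z + 21/4)(4z**3 - 20z**2 + 80z - 168) + (46z**2 - 92z + 644)
  4z**3 - 20z**2 + 80z - 168 = ((2/23)z - 6/23)(46z**2 - 92z + 644) + (0)
Last nonzero remainder: 46z**2 - 92z + 644. Dividing through by 46 gives the monic gcd z**2 - 2z + 14.

z**2 - 2z + 14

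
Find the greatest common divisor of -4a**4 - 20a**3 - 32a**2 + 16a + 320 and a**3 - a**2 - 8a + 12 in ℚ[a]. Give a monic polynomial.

a - 2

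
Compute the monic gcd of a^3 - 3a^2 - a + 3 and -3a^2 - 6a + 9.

a - 1

Euclidean algorithm in ℚ[a]:
  a^3 - 3a^2 - a + 3 = (-(1/3)a + 5/3)(-3a^2 - 6a + 9) + (12a - 12)
  -3a^2 - 6a + 9 = (-(1/4)a - 3/4)(12a - 12) + (0)
Last nonzero remainder: 12a - 12. Dividing through by 12 gives the monic gcd a - 1.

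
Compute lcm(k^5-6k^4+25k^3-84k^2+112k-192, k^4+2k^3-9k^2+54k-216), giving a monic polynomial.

Repeated division with remainder:
  k^5-6k^4+25k^3-84k^2+112k-192 = (k-8)(k^4+2k^3-9k^2+54k-216) + (50k^3-210k^2+760k-1920)
  k^4+2k^3-9k^2+54k-216 = ((1/50)k+31/250)(50k^3-210k^2+760k-1920) + ((46/25)k^2-(46/25)k+552/25)
  50k^3-210k^2+760k-1920 = ((625/23)k-2000/23)((46/25)k^2-(46/25)k+552/25) + (0)
Last nonzero remainder: (46/25)k^2-(46/25)k+552/25. Dividing through by 46/25 gives the monic gcd k^2-k+12.
Then lcm(f, g) = f·g / gcd(f, g); expanding and making the result monic gives the answer.

k^7-3k^6-11k^5+99k^4-590k^3+1656k^2-2592k+3456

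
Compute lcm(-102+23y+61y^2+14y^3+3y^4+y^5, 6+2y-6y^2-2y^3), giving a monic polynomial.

Apply the Euclidean algorithm:
  y^5+3y^4+14y^3+61y^2+23y-102 = (-(1/2)y^2-15/2)(-2y^3-6y^2+2y+6) + (19y^2+38y-57)
  -2y^3-6y^2+2y+6 = (-(2/19)y-2/19)(19y^2+38y-57) + (0)
Last nonzero remainder: 19y^2+38y-57. Dividing through by 19 gives the monic gcd y^2+2y-3.
Then lcm(f, g) = f·g / gcd(f, g); expanding and making the result monic gives the answer.

-102-79y+84y^2+75y^3+17y^4+4y^5+y^6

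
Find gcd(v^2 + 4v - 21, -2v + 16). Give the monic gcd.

1

Repeated division with remainder:
  v^2 + 4v - 21 = (-(1/2)v - 6)(-2v + 16) + (75)
  -2v + 16 = (-(2/75)v + 16/75)(75) + (0)
The last nonzero remainder is the constant 75, so the polynomials are coprime and gcd = 1.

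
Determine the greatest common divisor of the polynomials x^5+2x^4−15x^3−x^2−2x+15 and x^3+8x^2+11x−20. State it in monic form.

x^2+4x−5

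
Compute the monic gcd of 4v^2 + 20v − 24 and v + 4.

By polynomial division,
  4v^2 + 20v − 24 = (4v + 4)(v + 4) + (−40)
  v + 4 = (−(1/40)v − 1/10)(−40) + (0)
The last nonzero remainder is the constant −40, so the polynomials are coprime and gcd = 1.

1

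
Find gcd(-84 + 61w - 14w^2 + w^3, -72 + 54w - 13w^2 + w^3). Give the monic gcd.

12 - 7w + w^2

Repeated division with remainder:
  w^3 - 14w^2 + 61w - 84 = (w^3 - 13w^2 + 54w - 72) + (-w^2 + 7w - 12)
  w^3 - 13w^2 + 54w - 72 = (-w + 6)(-w^2 + 7w - 12) + (0)
Last nonzero remainder: -w^2 + 7w - 12. Dividing through by -1 gives the monic gcd w^2 - 7w + 12.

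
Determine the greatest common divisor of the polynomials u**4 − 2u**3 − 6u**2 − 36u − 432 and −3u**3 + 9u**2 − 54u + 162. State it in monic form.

u**2 + 18

Repeated division with remainder:
  u**4 − 2u**3 − 6u**2 − 36u − 432 = (−(1/3)u − 1/3)(−3u**3 + 9u**2 − 54u + 162) + (−21u**2 − 378)
  −3u**3 + 9u**2 − 54u + 162 = ((1/7)u − 3/7)(−21u**2 − 378) + (0)
Last nonzero remainder: −21u**2 − 378. Dividing through by −21 gives the monic gcd u**2 + 18.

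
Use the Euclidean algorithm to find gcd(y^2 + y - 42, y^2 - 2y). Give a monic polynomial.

1

By polynomial division,
  y^2 + y - 42 = (y^2 - 2y) + (3y - 42)
  y^2 - 2y = ((1/3)y + 4)(3y - 42) + (168)
  3y - 42 = ((1/56)y - 1/4)(168) + (0)
The last nonzero remainder is the constant 168, so the polynomials are coprime and gcd = 1.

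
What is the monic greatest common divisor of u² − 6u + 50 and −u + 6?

1

By polynomial division,
  u² − 6u + 50 = (−u)(−u + 6) + (50)
  −u + 6 = (−(1/50)u + 3/25)(50) + (0)
The last nonzero remainder is the constant 50, so the polynomials are coprime and gcd = 1.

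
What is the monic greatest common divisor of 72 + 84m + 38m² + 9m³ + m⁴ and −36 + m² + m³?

12 + 4m + m²

By polynomial division,
  m⁴ + 9m³ + 38m² + 84m + 72 = (m + 8)(m³ + m² − 36) + (30m² + 120m + 360)
  m³ + m² − 36 = ((1/30)m − 1/10)(30m² + 120m + 360) + (0)
Last nonzero remainder: 30m² + 120m + 360. Dividing through by 30 gives the monic gcd m² + 4m + 12.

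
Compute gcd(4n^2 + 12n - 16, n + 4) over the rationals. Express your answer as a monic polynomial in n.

n + 4

Repeated division with remainder:
  4n^2 + 12n - 16 = (4n - 4)(n + 4) + (0)
The last nonzero remainder n + 4 is already monic.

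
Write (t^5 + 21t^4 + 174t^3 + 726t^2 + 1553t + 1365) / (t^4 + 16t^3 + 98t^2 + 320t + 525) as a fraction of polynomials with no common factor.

(t^3 + 9t^2 + 31t + 39)/(t^2 + 4t + 15)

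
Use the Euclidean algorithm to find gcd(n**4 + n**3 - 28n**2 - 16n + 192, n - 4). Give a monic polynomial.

Euclidean algorithm in ℚ[n]:
  n**4 + n**3 - 28n**2 - 16n + 192 = (n**3 + 5n**2 - 8n - 48)(n - 4) + (0)
The last nonzero remainder n - 4 is already monic.

n - 4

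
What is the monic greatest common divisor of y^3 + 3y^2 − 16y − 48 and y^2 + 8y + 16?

y + 4

Repeated division with remainder:
  y^3 + 3y^2 − 16y − 48 = (y − 5)(y^2 + 8y + 16) + (8y + 32)
  y^2 + 8y + 16 = ((1/8)y + 1/2)(8y + 32) + (0)
Last nonzero remainder: 8y + 32. Dividing through by 8 gives the monic gcd y + 4.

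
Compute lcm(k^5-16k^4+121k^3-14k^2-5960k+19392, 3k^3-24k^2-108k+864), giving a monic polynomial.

k^6-22k^5+217k^4-740k^3-5876k^2+55152k-116352

Apply the Euclidean algorithm:
  k^5-16k^4+121k^3-14k^2-5960k+19392 = ((1/3)k^2-(8/3)k+31)(3k^3-24k^2-108k+864) + (154k^2-308k-7392)
  3k^3-24k^2-108k+864 = ((3/154)k-9/77)(154k^2-308k-7392) + (0)
Last nonzero remainder: 154k^2-308k-7392. Dividing through by 154 gives the monic gcd k^2-2k-48.
Then lcm(f, g) = f·g / gcd(f, g); expanding and making the result monic gives the answer.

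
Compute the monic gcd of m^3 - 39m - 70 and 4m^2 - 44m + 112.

m - 7

Apply the Euclidean algorithm:
  m^3 - 39m - 70 = ((1/4)m + 11/4)(4m^2 - 44m + 112) + (54m - 378)
  4m^2 - 44m + 112 = ((2/27)m - 8/27)(54m - 378) + (0)
Last nonzero remainder: 54m - 378. Dividing through by 54 gives the monic gcd m - 7.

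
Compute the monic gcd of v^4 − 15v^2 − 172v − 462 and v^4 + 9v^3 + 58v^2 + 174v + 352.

Repeated division with remainder:
  v^4 − 15v^2 − 172v − 462 = (v^4 + 9v^3 + 58v^2 + 174v + 352) + (−9v^3 − 73v^2 − 346v − 814)
  v^4 + 9v^3 + 58v^2 + 174v + 352 = (−(1/9)v − 8/81)(−9v^3 − 73v^2 − 346v − 814) + ((1000/81)v^2 + (4000/81)v + 22000/81)
  −9v^3 − 73v^2 − 346v − 814 = (−(729/1000)v − 2997/1000)((1000/81)v^2 + (4000/81)v + 22000/81) + (0)
Last nonzero remainder: (1000/81)v^2 + (4000/81)v + 22000/81. Dividing through by 1000/81 gives the monic gcd v^2 + 4v + 22.

v^2 + 4v + 22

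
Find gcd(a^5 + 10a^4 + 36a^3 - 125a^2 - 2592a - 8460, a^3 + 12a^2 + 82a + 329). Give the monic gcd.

a^2 + 5a + 47

Euclidean algorithm in ℚ[a]:
  a^5 + 10a^4 + 36a^3 - 125a^2 - 2592a - 8460 = (a^2 - 2a - 22)(a^3 + 12a^2 + 82a + 329) + (-26a^2 - 130a - 1222)
  a^3 + 12a^2 + 82a + 329 = (-(1/26)a - 7/26)(-26a^2 - 130a - 1222) + (0)
Last nonzero remainder: -26a^2 - 130a - 1222. Dividing through by -26 gives the monic gcd a^2 + 5a + 47.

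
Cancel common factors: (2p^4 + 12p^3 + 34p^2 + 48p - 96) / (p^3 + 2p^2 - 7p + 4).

Apply the Euclidean algorithm:
  2p^4 + 12p^3 + 34p^2 + 48p - 96 = (2p + 8)(p^3 + 2p^2 - 7p + 4) + (32p^2 + 96p - 128)
  p^3 + 2p^2 - 7p + 4 = ((1/32)p - 1/32)(32p^2 + 96p - 128) + (0)
Last nonzero remainder: 32p^2 + 96p - 128. Dividing through by 32 gives the monic gcd p^2 + 3p - 4.
Cancel p^2 + 3p - 4 from numerator and denominator to get the reduced form.

(2p^2 + 6p + 24)/(p - 1)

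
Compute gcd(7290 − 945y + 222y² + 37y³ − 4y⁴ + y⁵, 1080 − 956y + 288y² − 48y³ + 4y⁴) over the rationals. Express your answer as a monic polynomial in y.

Apply the Euclidean algorithm:
  y⁵ − 4y⁴ + 37y³ + 222y² − 945y + 7290 = ((1/4)y + 2)(4y⁴ − 48y³ + 288y² − 956y + 1080) + (61y³ − 115y² + 697y + 5130)
  4y⁴ − 48y³ + 288y² − 956y + 1080 = ((4/61)y − 2468/3721)(61y³ − 115y² + 697y + 5130) + ((617760/3721)y² − (3088800/3721)y + 16679520/3721)
  61y³ − 115y² + 697y + 5130 = ((226981/617760)y + 70699/61776)((617760/3721)y² − (3088800/3721)y + 16679520/3721) + (0)
Last nonzero remainder: (617760/3721)y² − (3088800/3721)y + 16679520/3721. Dividing through by 617760/3721 gives the monic gcd y² − 5y + 27.

27 − 5y + y²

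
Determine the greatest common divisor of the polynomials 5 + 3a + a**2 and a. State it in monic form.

1

By polynomial division,
  a**2 + 3a + 5 = (a + 3)(a) + (5)
  a = ((1/5)a)(5) + (0)
The last nonzero remainder is the constant 5, so the polynomials are coprime and gcd = 1.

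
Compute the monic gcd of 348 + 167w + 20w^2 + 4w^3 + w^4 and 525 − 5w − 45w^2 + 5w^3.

Apply the Euclidean algorithm:
  w^4 + 4w^3 + 20w^2 + 167w + 348 = ((1/5)w + 13/5)(5w^3 − 45w^2 − 5w + 525) + (138w^2 + 75w − 1017)
  5w^3 − 45w^2 − 5w + 525 = ((5/138)w − 2195/6348)(138w^2 + 75w − 1017) + ((122265/2116)w + 366795/2116)
  138w^2 + 75w − 1017 = ((97336/40755)w − 239108/40755)((122265/2116)w + 366795/2116) + (0)
Last nonzero remainder: (122265/2116)w + 366795/2116. Dividing through by 122265/2116 gives the monic gcd w + 3.

3 + w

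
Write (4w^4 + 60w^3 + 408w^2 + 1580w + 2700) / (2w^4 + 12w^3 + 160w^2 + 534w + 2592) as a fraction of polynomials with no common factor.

(2w^2 + 20w + 50)/(w^2 + w + 48)

Euclidean algorithm in ℚ[w]:
  4w^4 + 60w^3 + 408w^2 + 1580w + 2700 = (2)(2w^4 + 12w^3 + 160w^2 + 534w + 2592) + (36w^3 + 88w^2 + 512w − 2484)
  2w^4 + 12w^3 + 160w^2 + 534w + 2592 = ((1/18)w + 16/81)(36w^3 + 88w^2 + 512w − 2484) + ((9248/81)w^2 + (46240/81)w + 9248/3)
  36w^3 + 88w^2 + 512w − 2484 = ((729/2312)w − 1863/2312)((9248/81)w^2 + (46240/81)w + 9248/3) + (0)
Last nonzero remainder: (9248/81)w^2 + (46240/81)w + 9248/3. Dividing through by 9248/81 gives the monic gcd w^2 + 5w + 27.
Cancel w^2 + 5w + 27 from numerator and denominator to get the reduced form.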